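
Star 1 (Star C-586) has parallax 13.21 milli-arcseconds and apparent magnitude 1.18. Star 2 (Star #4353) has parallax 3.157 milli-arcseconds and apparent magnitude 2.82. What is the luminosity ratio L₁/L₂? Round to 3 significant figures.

L₁/L₂ = 0.259

d₁ = 1/p₁ = 1/0.01321″ = 75.7 pc; d₂ = 1/p₂ = 1/0.003157″ = 316.76 pc.
M₁ = m₁ − 5 log₁₀ d₁ + 5 = 1.18 − 9.3955 + 5 = -3.2155.
M₂ = 2.82 − 12.5037 + 5 = -4.6837.
L₁/L₂ = 10^(0.4(M₂ − M₁)) = 10^(0.4 × (-1.4682)) = 10^(-0.58728) = 0.25865.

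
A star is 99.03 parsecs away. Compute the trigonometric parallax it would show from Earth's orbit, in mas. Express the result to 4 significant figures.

10.10 mas

p = 1/d = 1/99.03 = 0.010098 arcsec.
= 0.010098 × 1000 = 10.098 mas.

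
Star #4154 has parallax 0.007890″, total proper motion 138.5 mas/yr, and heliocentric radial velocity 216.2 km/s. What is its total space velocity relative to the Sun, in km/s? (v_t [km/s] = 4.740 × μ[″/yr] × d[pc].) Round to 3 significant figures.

232 km/s

d = 1/p = 1/0.007890″ = 126.74 pc.
μ = 138.5 mas/yr = 0.1385 ″/yr.
v_t = 4.740 μ d = 4.740 × 0.1385 × 126.74 = 83.204 km/s.
v = √(v_r² + v_t²) = √(216.2² + 83.204²) = √53665.3 = 231.66 km/s.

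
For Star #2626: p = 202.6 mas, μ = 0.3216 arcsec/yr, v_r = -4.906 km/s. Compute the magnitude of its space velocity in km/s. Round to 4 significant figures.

8.982 km/s

d = 1/p = 1/0.2026″ = 4.9358 pc.
v_t = 4.740 μ d = 4.740 × 0.3216 × 4.9358 = 7.5241 km/s.
v = √(v_r² + v_t²) = √((-4.906)² + 7.5241²) = √80.6809 = 8.9823 km/s.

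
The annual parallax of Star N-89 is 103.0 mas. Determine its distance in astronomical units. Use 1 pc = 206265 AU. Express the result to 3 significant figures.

2.00 × 10^6 AU

p = 103.0 mas = 0.1030 arcsec.
d = 1/p = 1/0.1030 = 9.7087 pc.
In AU: 9.7087 × 206265 = 2.0026 × 10^6 AU.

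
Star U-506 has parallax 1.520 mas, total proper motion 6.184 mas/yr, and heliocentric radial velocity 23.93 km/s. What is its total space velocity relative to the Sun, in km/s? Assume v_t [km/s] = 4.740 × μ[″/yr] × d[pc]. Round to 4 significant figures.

30.73 km/s

d = 1/p = 1/0.001520″ = 657.89 pc.
μ = 6.184 mas/yr = 0.006184 ″/yr.
v_t = 4.740 μ d = 4.740 × 0.006184 × 657.89 = 19.284 km/s.
v = √(v_r² + v_t²) = √(23.93² + 19.284²) = √944.518 = 30.733 km/s.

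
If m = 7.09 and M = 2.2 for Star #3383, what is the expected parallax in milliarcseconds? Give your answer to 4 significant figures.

m − M = 7.09 − 2.2 = 4.89.
d = 10^((m−M)/5 + 1) = 10^1.978 = 95.06 pc.
p = 1/d = 1/95.06 = 0.01052 arcsec = 10.52 mas.

10.52 mas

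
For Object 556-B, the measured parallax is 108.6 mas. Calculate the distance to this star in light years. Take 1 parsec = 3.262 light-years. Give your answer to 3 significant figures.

p = 108.6 mas = 0.1086 arcsec.
d = 1/p = 1/0.1086 = 9.2081 pc.
In light-years: 9.2081 × 3.262 = 30.037 ly.

30.0 light years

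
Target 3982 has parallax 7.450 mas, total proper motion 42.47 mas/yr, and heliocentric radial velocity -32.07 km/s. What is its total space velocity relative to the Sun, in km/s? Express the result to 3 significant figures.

41.9 km/s

d = 1/p = 1/0.007450″ = 134.23 pc.
μ = 42.47 mas/yr = 0.04247 ″/yr.
v_t = 4.740 μ d = 4.740 × 0.04247 × 134.23 = 27.022 km/s.
v = √(v_r² + v_t²) = √((-32.07)² + 27.022²) = √1758.67 = 41.936 km/s.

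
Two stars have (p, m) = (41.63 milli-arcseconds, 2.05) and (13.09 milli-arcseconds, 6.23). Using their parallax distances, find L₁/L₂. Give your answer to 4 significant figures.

d₁ = 1/p₁ = 1/0.04163″ = 24.021 pc; d₂ = 1/p₂ = 1/0.01309″ = 76.394 pc.
M₁ = m₁ − 5 log₁₀ d₁ + 5 = 2.05 − 6.9030 + 5 = 0.1470.
M₂ = 6.23 − 9.4153 + 5 = 1.8147.
L₁/L₂ = 10^(0.4(M₂ − M₁)) = 10^(0.4 × 1.6677) = 10^0.66708 = 4.646.

L₁/L₂ = 4.646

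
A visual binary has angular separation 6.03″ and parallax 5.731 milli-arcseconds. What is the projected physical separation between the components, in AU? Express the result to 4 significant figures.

1052 AU

d = 1/p = 1/0.005731″ = 174.49 pc.
At distance d (pc), an angle of θ arcsec spans θ·d AU: s = 6.03 × 174.49 = 1052.2 AU.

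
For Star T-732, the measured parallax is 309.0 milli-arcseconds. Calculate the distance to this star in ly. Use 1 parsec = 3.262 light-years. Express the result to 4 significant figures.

p = 309.0 milli-arcseconds = 0.3090 arcsec.
d = 1/p = 1/0.3090 = 3.2362 pc.
In light-years: 3.2362 × 3.262 = 10.556 ly.

10.56 ly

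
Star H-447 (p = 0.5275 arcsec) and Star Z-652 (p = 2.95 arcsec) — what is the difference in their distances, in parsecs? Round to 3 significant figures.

1.56 pc

d_A = 1/0.5275″ = 1.8957 pc; d_B = 1/2.950″ = 0.33898 pc.
|d_B − d_A| = |0.33898 − 1.8957| = 1.5567 pc.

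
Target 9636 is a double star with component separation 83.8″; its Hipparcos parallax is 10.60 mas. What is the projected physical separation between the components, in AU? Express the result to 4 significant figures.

d = 1/p = 1/0.01060″ = 94.34 pc.
At distance d (pc), an angle of θ arcsec spans θ·d AU: s = 83.8 × 94.34 = 7905.7 AU.

7906 AU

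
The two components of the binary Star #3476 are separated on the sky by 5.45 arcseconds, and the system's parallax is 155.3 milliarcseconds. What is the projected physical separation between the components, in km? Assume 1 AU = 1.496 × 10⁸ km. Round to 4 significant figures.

d = 1/p = 1/0.1553″ = 6.4392 pc.
At distance d (pc), an angle of θ arcsec spans θ·d AU: s = 5.45 × 6.4392 = 35.094 AU.
= 35.094 × 1.496 × 10⁸ km = 5.2501 × 10^9 km.

5.250 × 10^9 km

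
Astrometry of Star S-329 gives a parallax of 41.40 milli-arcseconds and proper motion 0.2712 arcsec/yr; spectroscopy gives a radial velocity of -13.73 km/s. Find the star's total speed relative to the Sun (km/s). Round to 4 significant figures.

33.95 km/s

d = 1/p = 1/0.04140″ = 24.155 pc.
v_t = 4.740 μ d = 4.740 × 0.2712 × 24.155 = 31.051 km/s.
v = √(v_r² + v_t²) = √((-13.73)² + 31.051²) = √1152.68 = 33.951 km/s.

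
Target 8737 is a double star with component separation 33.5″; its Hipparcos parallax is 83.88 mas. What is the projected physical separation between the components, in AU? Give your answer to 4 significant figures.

d = 1/p = 1/0.08388″ = 11.922 pc.
At distance d (pc), an angle of θ arcsec spans θ·d AU: s = 33.5 × 11.922 = 399.39 AU.

399.4 AU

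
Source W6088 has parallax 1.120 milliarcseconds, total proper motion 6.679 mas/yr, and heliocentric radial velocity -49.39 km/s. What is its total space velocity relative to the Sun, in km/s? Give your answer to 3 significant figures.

56.9 km/s

d = 1/p = 1/0.001120″ = 892.86 pc.
μ = 6.679 mas/yr = 0.006679 ″/yr.
v_t = 4.740 μ d = 4.740 × 0.006679 × 892.86 = 28.267 km/s.
v = √(v_r² + v_t²) = √((-49.39)² + 28.267²) = √3238.4 = 56.907 km/s.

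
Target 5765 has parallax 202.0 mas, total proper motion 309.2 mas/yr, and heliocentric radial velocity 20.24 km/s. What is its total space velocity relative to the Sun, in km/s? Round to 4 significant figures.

21.50 km/s

d = 1/p = 1/0.2020″ = 4.9505 pc.
μ = 309.2 mas/yr = 0.3092 ″/yr.
v_t = 4.740 μ d = 4.740 × 0.3092 × 4.9505 = 7.2555 km/s.
v = √(v_r² + v_t²) = √(20.24² + 7.2555²) = √462.3 = 21.501 km/s.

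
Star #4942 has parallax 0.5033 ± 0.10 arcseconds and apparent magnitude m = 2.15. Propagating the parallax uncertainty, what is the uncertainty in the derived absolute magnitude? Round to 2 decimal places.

σ_M = 0.43 mag

M = m − 5 log₁₀ d + 5 = m + 5 log₁₀ p + 5, so ∂M/∂p = 5/(p ln 10).
σ_M = (5/ln 10) · (σ_p/p) = 2.1715 × 0.10/0.5033 = 2.1715 × 0.19869 = 0.43146.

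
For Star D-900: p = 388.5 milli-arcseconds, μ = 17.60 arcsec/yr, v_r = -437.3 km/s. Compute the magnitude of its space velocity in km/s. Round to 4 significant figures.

d = 1/p = 1/0.3885″ = 2.574 pc.
v_t = 4.740 μ d = 4.740 × 17.60 × 2.574 = 214.73 km/s.
v = √(v_r² + v_t²) = √((-437.3)² + 214.73²) = √237340 = 487.18 km/s.

487.2 km/s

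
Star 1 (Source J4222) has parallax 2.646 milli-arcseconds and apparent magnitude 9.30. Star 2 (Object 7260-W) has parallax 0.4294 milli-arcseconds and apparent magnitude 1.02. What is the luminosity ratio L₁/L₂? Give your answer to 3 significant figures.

d₁ = 1/p₁ = 1/0.002646″ = 377.93 pc; d₂ = 1/p₂ = 1/0.0004294″ = 2328.8 pc.
M₁ = m₁ − 5 log₁₀ d₁ + 5 = 9.30 − 12.8871 + 5 = 1.4129.
M₂ = 1.02 − 16.8357 + 5 = -10.8157.
L₁/L₂ = 10^(0.4(M₂ − M₁)) = 10^(0.4 × (-12.2286)) = 10^(-4.89144) = 0.00001284.

L₁/L₂ = 1.28 × 10^-5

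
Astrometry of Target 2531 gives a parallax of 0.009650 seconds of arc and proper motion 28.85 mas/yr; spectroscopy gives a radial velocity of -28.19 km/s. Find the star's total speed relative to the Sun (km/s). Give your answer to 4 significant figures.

31.55 km/s

d = 1/p = 1/0.009650″ = 103.63 pc.
μ = 28.85 mas/yr = 0.02885 ″/yr.
v_t = 4.740 μ d = 4.740 × 0.02885 × 103.63 = 14.171 km/s.
v = √(v_r² + v_t²) = √((-28.19)² + 14.171²) = √995.493 = 31.551 km/s.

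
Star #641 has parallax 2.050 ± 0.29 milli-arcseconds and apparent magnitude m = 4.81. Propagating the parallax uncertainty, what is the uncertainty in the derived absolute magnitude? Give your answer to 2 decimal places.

M = m − 5 log₁₀ d + 5 = m + 5 log₁₀ p + 5, so ∂M/∂p = 5/(p ln 10).
σ_M = (5/ln 10) · (σ_p/p) = 2.1715 × 0.29/2.050 = 2.1715 × 0.14146 = 0.30718.

σ_M = 0.31 mag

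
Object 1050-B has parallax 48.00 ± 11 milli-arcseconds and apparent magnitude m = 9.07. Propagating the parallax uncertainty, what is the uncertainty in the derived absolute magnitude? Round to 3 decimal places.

M = m − 5 log₁₀ d + 5 = m + 5 log₁₀ p + 5, so ∂M/∂p = 5/(p ln 10).
σ_M = (5/ln 10) · (σ_p/p) = 2.1715 × 11/48.00 = 2.1715 × 0.22917 = 0.49764.

σ_M = 0.498 mag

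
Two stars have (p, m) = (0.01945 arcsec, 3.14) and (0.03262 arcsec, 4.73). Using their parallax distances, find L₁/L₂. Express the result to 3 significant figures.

L₁/L₂ = 12.2

d₁ = 1/p₁ = 1/0.01945″ = 51.414 pc; d₂ = 1/p₂ = 1/0.03262″ = 30.656 pc.
M₁ = m₁ − 5 log₁₀ d₁ + 5 = 3.14 − 8.5554 + 5 = -0.4154.
M₂ = 4.73 − 7.4326 + 5 = 2.2974.
L₁/L₂ = 10^(0.4(M₂ − M₁)) = 10^(0.4 × 2.7128) = 10^1.08512 = 12.165.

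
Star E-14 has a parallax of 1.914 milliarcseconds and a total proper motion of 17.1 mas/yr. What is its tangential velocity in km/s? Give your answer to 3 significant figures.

d = 1/p = 1/0.001914″ = 522.47 pc.
μ = 17.1 mas/yr = 0.0171 ″/yr.
v_t = 4.74 × μ × d = 4.74 × 0.0171 × 522.47 = 42.348 km/s.

42.3 km/s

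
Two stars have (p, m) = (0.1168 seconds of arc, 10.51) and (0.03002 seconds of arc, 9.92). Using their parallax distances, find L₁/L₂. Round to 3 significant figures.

d₁ = 1/p₁ = 1/0.1168″ = 8.5616 pc; d₂ = 1/p₂ = 1/0.03002″ = 33.311 pc.
M₁ = m₁ − 5 log₁₀ d₁ + 5 = 10.51 − 4.6628 + 5 = 10.8472.
M₂ = 9.92 − 7.6129 + 5 = 7.3071.
L₁/L₂ = 10^(0.4(M₂ − M₁)) = 10^(0.4 × (-3.5401)) = 10^(-1.41604) = 0.038367.

L₁/L₂ = 0.0384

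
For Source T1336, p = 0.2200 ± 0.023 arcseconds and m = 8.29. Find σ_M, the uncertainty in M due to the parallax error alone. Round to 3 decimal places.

M = m − 5 log₁₀ d + 5 = m + 5 log₁₀ p + 5, so ∂M/∂p = 5/(p ln 10).
σ_M = (5/ln 10) · (σ_p/p) = 2.1715 × 0.023/0.2200 = 2.1715 × 0.10455 = 0.22703.

σ_M = 0.227 mag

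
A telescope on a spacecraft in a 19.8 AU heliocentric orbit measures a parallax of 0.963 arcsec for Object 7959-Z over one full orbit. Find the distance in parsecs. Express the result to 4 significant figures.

With baseline B (in AU) and parallax p (in arcsec), d = B/p parsecs.
d = 19.8 / 0.963 = 20.561 pc.

20.56 pc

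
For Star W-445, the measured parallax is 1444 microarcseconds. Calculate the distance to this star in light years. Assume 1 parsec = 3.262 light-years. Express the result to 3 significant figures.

p = 1444 microarcseconds = 0.001444 arcsec.
d = 1/p = 1/0.001444 = 692.52 pc.
In light-years: 692.52 × 3.262 = 2259 ly.

2260 light years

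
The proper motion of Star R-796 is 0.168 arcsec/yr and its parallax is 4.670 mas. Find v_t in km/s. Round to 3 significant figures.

d = 1/p = 1/0.004670″ = 214.13 pc.
v_t = 4.74 × μ × d = 4.74 × 0.168 × 214.13 = 170.52 km/s.

171 km/s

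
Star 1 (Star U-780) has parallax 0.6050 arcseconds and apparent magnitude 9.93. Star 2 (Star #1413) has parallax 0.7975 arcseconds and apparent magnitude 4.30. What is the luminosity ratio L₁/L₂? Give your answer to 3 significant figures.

d₁ = 1/p₁ = 1/0.6050″ = 1.6529 pc; d₂ = 1/p₂ = 1/0.7975″ = 1.2539 pc.
M₁ = m₁ − 5 log₁₀ d₁ + 5 = 9.93 − 1.0912 + 5 = 13.8388.
M₂ = 4.30 − 0.4913 + 5 = 8.8087.
L₁/L₂ = 10^(0.4(M₂ − M₁)) = 10^(0.4 × (-5.0301)) = 10^(-2.01204) = 0.0097266.

L₁/L₂ = 0.00973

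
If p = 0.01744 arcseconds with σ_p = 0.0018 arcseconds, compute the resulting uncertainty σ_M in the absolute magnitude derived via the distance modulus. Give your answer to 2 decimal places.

M = m − 5 log₁₀ d + 5 = m + 5 log₁₀ p + 5, so ∂M/∂p = 5/(p ln 10).
σ_M = (5/ln 10) · (σ_p/p) = 2.1715 × 0.0018/0.01744 = 2.1715 × 0.10321 = 0.22412.

σ_M = 0.22 mag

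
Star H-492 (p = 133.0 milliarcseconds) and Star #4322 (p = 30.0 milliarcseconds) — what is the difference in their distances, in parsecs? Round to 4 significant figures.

25.81 pc

d_A = 1/0.1330″ = 7.5188 pc; d_B = 1/0.03000″ = 33.333 pc.
|d_B − d_A| = |33.333 − 7.5188| = 25.814 pc.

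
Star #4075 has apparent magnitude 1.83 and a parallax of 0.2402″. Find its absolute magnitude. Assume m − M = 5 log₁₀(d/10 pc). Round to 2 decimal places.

d = 1/p = 1/0.2402″ = 4.1632 pc.
m − M = 5 log₁₀(4.1632) − 5 = 3.0971 − 5 = -1.9029.
M = m − (m − M) = 1.83 − (-1.9029) = 3.73.

M = 3.73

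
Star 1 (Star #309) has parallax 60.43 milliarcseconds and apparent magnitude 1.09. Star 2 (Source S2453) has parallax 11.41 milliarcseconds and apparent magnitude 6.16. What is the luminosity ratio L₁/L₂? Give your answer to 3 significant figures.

L₁/L₂ = 3.80

d₁ = 1/p₁ = 1/0.06043″ = 16.548 pc; d₂ = 1/p₂ = 1/0.01141″ = 87.642 pc.
M₁ = m₁ − 5 log₁₀ d₁ + 5 = 1.09 − 6.0937 + 5 = -0.0037.
M₂ = 6.16 − 9.7136 + 5 = 1.4464.
L₁/L₂ = 10^(0.4(M₂ − M₁)) = 10^(0.4 × 1.4501) = 10^0.58004 = 3.8022.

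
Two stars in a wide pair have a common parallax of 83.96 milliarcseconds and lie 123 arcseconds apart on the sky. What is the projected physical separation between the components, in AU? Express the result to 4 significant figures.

1465 AU

d = 1/p = 1/0.08396″ = 11.91 pc.
At distance d (pc), an angle of θ arcsec spans θ·d AU: s = 123 × 11.91 = 1464.9 AU.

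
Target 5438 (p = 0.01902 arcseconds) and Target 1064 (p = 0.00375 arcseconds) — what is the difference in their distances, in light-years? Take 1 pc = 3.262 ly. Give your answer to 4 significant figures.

d_A = 1/0.01902″ = 52.576 pc; d_B = 1/0.003750″ = 266.67 pc.
|d_B − d_A| = |266.67 − 52.576| = 214.09 pc = 214.09 × 3.262 ly = 698.36 ly.

698.4 ly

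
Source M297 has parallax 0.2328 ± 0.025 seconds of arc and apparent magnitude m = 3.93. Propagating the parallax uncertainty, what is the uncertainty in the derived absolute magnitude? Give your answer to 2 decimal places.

M = m − 5 log₁₀ d + 5 = m + 5 log₁₀ p + 5, so ∂M/∂p = 5/(p ln 10).
σ_M = (5/ln 10) · (σ_p/p) = 2.1715 × 0.025/0.2328 = 2.1715 × 0.10739 = 0.2332.

σ_M = 0.23 mag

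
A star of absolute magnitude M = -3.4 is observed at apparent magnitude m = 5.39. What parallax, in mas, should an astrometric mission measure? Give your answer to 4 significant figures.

m − M = 5.39 − (-3.4) = 8.79.
d = 10^((m−M)/5 + 1) = 10^2.758 = 572.8 pc.
p = 1/d = 1/572.8 = 0.0017458 arcsec = 1.7458 mas.

1.746 mas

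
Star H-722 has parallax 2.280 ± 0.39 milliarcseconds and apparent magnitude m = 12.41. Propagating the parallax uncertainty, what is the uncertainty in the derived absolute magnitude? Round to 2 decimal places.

M = m − 5 log₁₀ d + 5 = m + 5 log₁₀ p + 5, so ∂M/∂p = 5/(p ln 10).
σ_M = (5/ln 10) · (σ_p/p) = 2.1715 × 0.39/2.280 = 2.1715 × 0.17105 = 0.37144.

σ_M = 0.37 mag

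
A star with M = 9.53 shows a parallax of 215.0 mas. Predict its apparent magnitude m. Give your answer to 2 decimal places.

m = 7.87

d = 1/p = 1/0.2150″ = 4.6512 pc.
m − M = 5 log₁₀ d − 5 = 5 log₁₀(4.6512) − 5 = 3.3378 − 5 = -1.6622.
m = M + (m − M) = 9.53 + (-1.6622) = 7.87.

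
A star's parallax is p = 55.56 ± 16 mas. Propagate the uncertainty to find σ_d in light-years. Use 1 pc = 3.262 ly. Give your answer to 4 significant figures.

d = 1/p, so σ_d = σ_p / p².
σ_d = 0.0160 / (0.05556)² = 0.0160 / 0.0030869 = 5.1832 pc = 5.1832 × 3.262 ly = 16.908 ly.

16.91 ly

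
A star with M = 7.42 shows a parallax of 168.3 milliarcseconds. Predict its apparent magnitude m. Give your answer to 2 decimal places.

m = 6.29

d = 1/p = 1/0.1683″ = 5.9418 pc.
m − M = 5 log₁₀ d − 5 = 5 log₁₀(5.9418) − 5 = 3.8696 − 5 = -1.1304.
m = M + (m − M) = 7.42 + (-1.1304) = 6.29.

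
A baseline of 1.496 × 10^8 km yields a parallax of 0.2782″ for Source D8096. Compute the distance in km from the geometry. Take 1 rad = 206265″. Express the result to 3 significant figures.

1.11 × 10^14 km

θ = 0.2782″ = 0.2782/206265 = 1.3488 × 10^-6 rad.
d = B/θ = (1.496 × 10^8) / (1.3488 × 10^-6) = 1.1091 × 10^14 km.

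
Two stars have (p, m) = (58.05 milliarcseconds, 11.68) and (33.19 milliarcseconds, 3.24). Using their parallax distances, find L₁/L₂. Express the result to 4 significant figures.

d₁ = 1/p₁ = 1/0.05805″ = 17.227 pc; d₂ = 1/p₂ = 1/0.03319″ = 30.13 pc.
M₁ = m₁ − 5 log₁₀ d₁ + 5 = 11.68 − 6.1810 + 5 = 10.4990.
M₂ = 3.24 − 7.3950 + 5 = 0.8450.
L₁/L₂ = 10^(0.4(M₂ − M₁)) = 10^(0.4 × (-9.6540)) = 10^(-3.86160) = 0.00013753.

L₁/L₂ = 0.0001375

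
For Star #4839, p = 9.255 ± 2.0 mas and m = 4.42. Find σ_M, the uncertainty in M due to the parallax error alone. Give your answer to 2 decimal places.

M = m − 5 log₁₀ d + 5 = m + 5 log₁₀ p + 5, so ∂M/∂p = 5/(p ln 10).
σ_M = (5/ln 10) · (σ_p/p) = 2.1715 × 2.0/9.255 = 2.1715 × 0.2161 = 0.46926.

σ_M = 0.47 mag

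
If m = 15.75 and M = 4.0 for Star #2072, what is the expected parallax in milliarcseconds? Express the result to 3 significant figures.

m − M = 15.75 − 4.0 = 11.75.
d = 10^((m−M)/5 + 1) = 10^3.350 = 2238.7 pc.
p = 1/d = 1/2238.7 = 0.00044669 arcsec = 0.44669 mas.

0.447 mas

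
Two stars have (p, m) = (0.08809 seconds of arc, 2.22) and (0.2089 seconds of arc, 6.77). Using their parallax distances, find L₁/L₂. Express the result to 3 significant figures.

L₁/L₂ = 372

d₁ = 1/p₁ = 1/0.08809″ = 11.352 pc; d₂ = 1/p₂ = 1/0.2089″ = 4.787 pc.
M₁ = m₁ − 5 log₁₀ d₁ + 5 = 2.22 − 5.2754 + 5 = 1.9446.
M₂ = 6.77 − 3.4003 + 5 = 8.3697.
L₁/L₂ = 10^(0.4(M₂ − M₁)) = 10^(0.4 × 6.4251) = 10^2.57004 = 371.57.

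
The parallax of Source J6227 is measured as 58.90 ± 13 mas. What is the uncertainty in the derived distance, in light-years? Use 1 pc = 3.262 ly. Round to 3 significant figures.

d = 1/p, so σ_d = σ_p / p².
σ_d = 0.0130 / (0.05890)² = 0.0130 / 0.0034692 = 3.7473 pc = 3.7473 × 3.262 ly = 12.224 ly.

12.2 ly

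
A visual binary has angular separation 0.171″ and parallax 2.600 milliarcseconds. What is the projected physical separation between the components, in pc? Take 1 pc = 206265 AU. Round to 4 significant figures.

d = 1/p = 1/0.002600″ = 384.62 pc.
At distance d (pc), an angle of θ arcsec spans θ·d AU: s = 0.171 × 384.62 = 65.77 AU.
= 65.77 / 206265 = 0.00031886 pc.

0.0003189 pc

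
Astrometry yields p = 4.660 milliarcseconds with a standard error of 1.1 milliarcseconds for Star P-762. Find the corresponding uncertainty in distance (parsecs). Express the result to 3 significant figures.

50.7 pc

d = 1/p, so σ_d = σ_p / p².
σ_d = 0.00110 / (0.004660)² = 0.00110 / 0.000021716 = 50.654 pc.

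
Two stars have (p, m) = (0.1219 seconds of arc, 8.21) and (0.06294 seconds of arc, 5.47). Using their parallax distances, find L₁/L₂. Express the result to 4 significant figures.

d₁ = 1/p₁ = 1/0.1219″ = 8.2034 pc; d₂ = 1/p₂ = 1/0.06294″ = 15.888 pc.
M₁ = m₁ − 5 log₁₀ d₁ + 5 = 8.21 − 4.5700 + 5 = 8.6400.
M₂ = 5.47 − 6.0053 + 5 = 4.4647.
L₁/L₂ = 10^(0.4(M₂ − M₁)) = 10^(0.4 × (-4.1753)) = 10^(-1.67012) = 0.021374.

L₁/L₂ = 0.02137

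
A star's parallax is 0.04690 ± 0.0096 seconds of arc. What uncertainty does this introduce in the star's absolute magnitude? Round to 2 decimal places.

M = m − 5 log₁₀ d + 5 = m + 5 log₁₀ p + 5, so ∂M/∂p = 5/(p ln 10).
σ_M = (5/ln 10) · (σ_p/p) = 2.1715 × 0.0096/0.04690 = 2.1715 × 0.20469 = 0.44448.

σ_M = 0.44 mag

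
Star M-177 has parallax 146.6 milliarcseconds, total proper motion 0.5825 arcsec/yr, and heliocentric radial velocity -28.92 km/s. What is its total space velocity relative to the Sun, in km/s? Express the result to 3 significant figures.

d = 1/p = 1/0.1466″ = 6.8213 pc.
v_t = 4.740 μ d = 4.740 × 0.5825 × 6.8213 = 18.834 km/s.
v = √(v_r² + v_t²) = √((-28.92)² + 18.834²) = √1191.09 = 34.512 km/s.

34.5 km/s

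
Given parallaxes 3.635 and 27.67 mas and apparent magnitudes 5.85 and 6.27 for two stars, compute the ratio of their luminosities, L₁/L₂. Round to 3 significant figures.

L₁/L₂ = 85.3

d₁ = 1/p₁ = 1/0.003635″ = 275.1 pc; d₂ = 1/p₂ = 1/0.02767″ = 36.14 pc.
M₁ = m₁ − 5 log₁₀ d₁ + 5 = 5.85 − 12.1975 + 5 = -1.3475.
M₂ = 6.27 − 7.7899 + 5 = 3.4801.
L₁/L₂ = 10^(0.4(M₂ − M₁)) = 10^(0.4 × 4.8276) = 10^1.93104 = 85.318.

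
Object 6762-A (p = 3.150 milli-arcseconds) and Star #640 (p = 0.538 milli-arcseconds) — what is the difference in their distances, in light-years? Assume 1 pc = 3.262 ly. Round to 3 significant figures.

5030 ly

d_A = 1/0.003150″ = 317.46 pc; d_B = 1/0.0005380″ = 1858.7 pc.
|d_B − d_A| = |1858.7 − 317.46| = 1541.2 pc = 1541.2 × 3.262 ly = 5027.4 ly.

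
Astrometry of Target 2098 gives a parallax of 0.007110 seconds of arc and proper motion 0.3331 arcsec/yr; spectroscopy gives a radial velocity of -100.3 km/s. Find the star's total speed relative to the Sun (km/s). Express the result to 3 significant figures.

244 km/s

d = 1/p = 1/0.007110″ = 140.65 pc.
v_t = 4.740 μ d = 4.740 × 0.3331 × 140.65 = 222.07 km/s.
v = √(v_r² + v_t²) = √((-100.3)² + 222.07²) = √59375.2 = 243.67 km/s.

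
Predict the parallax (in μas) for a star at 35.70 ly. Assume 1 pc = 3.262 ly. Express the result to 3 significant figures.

d = 35.70 ly ÷ 3.262 = 10.944 pc.
p = 1/d = 1/10.944 = 0.091374 arcsec.
= 0.091374 × 10⁶ = 91374 μas.

91400 μas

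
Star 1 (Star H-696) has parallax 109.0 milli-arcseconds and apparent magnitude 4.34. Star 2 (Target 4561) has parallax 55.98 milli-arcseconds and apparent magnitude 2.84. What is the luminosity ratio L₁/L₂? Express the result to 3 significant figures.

L₁/L₂ = 0.0663

d₁ = 1/p₁ = 1/0.1090″ = 9.1743 pc; d₂ = 1/p₂ = 1/0.05598″ = 17.864 pc.
M₁ = m₁ − 5 log₁₀ d₁ + 5 = 4.34 − 4.8129 + 5 = 4.5271.
M₂ = 2.84 − 6.2599 + 5 = 1.5801.
L₁/L₂ = 10^(0.4(M₂ − M₁)) = 10^(0.4 × (-2.9470)) = 10^(-1.17880) = 0.066252.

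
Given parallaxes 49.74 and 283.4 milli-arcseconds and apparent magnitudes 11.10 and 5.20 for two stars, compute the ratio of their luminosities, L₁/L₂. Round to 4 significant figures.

d₁ = 1/p₁ = 1/0.04974″ = 20.105 pc; d₂ = 1/p₂ = 1/0.2834″ = 3.5286 pc.
M₁ = m₁ − 5 log₁₀ d₁ + 5 = 11.10 − 6.5165 + 5 = 9.5835.
M₂ = 5.20 − 2.7380 + 5 = 7.4620.
L₁/L₂ = 10^(0.4(M₂ − M₁)) = 10^(0.4 × (-2.1215)) = 10^(-0.84860) = 0.14171.

L₁/L₂ = 0.1417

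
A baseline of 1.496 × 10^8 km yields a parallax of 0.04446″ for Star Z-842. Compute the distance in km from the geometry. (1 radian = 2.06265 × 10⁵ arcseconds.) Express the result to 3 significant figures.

6.94 × 10^14 km

θ = 0.04446″ = 0.04446/206265 = 2.1555 × 10^-7 rad.
d = B/θ = (1.496 × 10^8) / (2.1555 × 10^-7) = 6.9404 × 10^14 km.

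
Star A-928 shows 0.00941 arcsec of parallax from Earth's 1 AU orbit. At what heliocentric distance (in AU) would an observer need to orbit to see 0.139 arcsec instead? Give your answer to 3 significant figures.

Parallax scales linearly with baseline: p ∝ B, so B = p_target / p_Earth × 1 AU.
B = 0.139 / 0.00941 = 14.772 AU.

14.8 AU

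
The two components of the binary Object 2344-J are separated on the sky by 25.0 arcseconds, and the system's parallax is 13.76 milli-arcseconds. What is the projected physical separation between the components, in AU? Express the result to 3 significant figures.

d = 1/p = 1/0.01376″ = 72.674 pc.
At distance d (pc), an angle of θ arcsec spans θ·d AU: s = 25.0 × 72.674 = 1816.9 AU.

1820 AU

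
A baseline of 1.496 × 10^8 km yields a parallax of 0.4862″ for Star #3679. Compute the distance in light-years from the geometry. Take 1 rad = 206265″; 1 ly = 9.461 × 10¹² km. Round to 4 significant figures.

θ = 0.4862″ = 0.4862/206265 = 2.3572 × 10^-6 rad.
d = B/θ = (1.496 × 10^8) / (2.3572 × 10^-6) = 6.3465 × 10^13 km = (6.3465 × 10^13) / (9.461 × 10^12) ly = 6.7081 ly.

6.708 ly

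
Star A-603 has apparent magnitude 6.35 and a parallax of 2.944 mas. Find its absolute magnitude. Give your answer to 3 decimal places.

d = 1/p = 1/0.002944″ = 339.67 pc.
m − M = 5 log₁₀(339.67) − 5 = 12.6553 − 5 = 7.6553.
M = m − (m − M) = 6.35 − 7.6553 = -1.305.

M = -1.305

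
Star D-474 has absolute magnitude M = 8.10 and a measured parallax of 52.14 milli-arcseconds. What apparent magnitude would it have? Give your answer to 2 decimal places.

m = 9.51

d = 1/p = 1/0.05214″ = 19.179 pc.
m − M = 5 log₁₀ d − 5 = 5 log₁₀(19.179) − 5 = 6.4141 − 5 = 1.4141.
m = M + (m − M) = 8.10 + 1.4141 = 9.51.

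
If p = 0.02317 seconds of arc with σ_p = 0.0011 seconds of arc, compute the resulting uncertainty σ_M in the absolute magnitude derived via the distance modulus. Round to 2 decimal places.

σ_M = 0.10 mag

M = m − 5 log₁₀ d + 5 = m + 5 log₁₀ p + 5, so ∂M/∂p = 5/(p ln 10).
σ_M = (5/ln 10) · (σ_p/p) = 2.1715 × 0.0011/0.02317 = 2.1715 × 0.047475 = 0.10309.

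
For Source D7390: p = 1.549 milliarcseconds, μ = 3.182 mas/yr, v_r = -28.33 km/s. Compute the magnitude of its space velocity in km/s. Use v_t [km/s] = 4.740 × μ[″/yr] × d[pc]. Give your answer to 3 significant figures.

30.0 km/s

d = 1/p = 1/0.001549″ = 645.58 pc.
μ = 3.182 mas/yr = 0.003182 ″/yr.
v_t = 4.740 μ d = 4.740 × 0.003182 × 645.58 = 9.7371 km/s.
v = √(v_r² + v_t²) = √((-28.33)² + 9.7371²) = √897.4 = 29.957 km/s.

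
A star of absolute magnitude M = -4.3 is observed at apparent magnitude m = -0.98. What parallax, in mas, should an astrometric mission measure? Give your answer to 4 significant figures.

21.68 mas

m − M = -0.98 − (-4.3) = 3.32.
d = 10^((m−M)/5 + 1) = 10^1.664 = 46.132 pc.
p = 1/d = 1/46.132 = 0.021677 arcsec = 21.677 mas.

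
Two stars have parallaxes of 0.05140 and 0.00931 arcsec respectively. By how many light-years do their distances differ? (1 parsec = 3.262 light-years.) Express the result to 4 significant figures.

286.9 ly

d_A = 1/0.05140″ = 19.455 pc; d_B = 1/0.009310″ = 107.41 pc.
|d_B − d_A| = |107.41 − 19.455| = 87.955 pc = 87.955 × 3.262 ly = 286.91 ly.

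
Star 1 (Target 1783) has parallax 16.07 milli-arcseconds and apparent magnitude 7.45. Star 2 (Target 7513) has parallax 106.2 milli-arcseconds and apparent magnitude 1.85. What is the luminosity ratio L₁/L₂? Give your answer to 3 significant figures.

d₁ = 1/p₁ = 1/0.01607″ = 62.228 pc; d₂ = 1/p₂ = 1/0.1062″ = 9.4162 pc.
M₁ = m₁ − 5 log₁₀ d₁ + 5 = 7.45 − 8.9699 + 5 = 3.4801.
M₂ = 1.85 − 4.8694 + 5 = 1.9806.
L₁/L₂ = 10^(0.4(M₂ − M₁)) = 10^(0.4 × (-1.4995)) = 10^(-0.59980) = 0.2513.

L₁/L₂ = 0.251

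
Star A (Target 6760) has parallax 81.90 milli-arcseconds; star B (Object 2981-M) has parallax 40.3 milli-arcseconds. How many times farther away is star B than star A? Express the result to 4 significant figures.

Since d = 1/p, d_B/d_A = p_A/p_B.
= 81.90 / 40.3 = 2.0323.

2.032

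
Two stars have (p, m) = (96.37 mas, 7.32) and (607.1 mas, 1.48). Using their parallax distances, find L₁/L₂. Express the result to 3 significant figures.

d₁ = 1/p₁ = 1/0.09637″ = 10.377 pc; d₂ = 1/p₂ = 1/0.6071″ = 1.6472 pc.
M₁ = m₁ − 5 log₁₀ d₁ + 5 = 7.32 − 5.0804 + 5 = 7.2396.
M₂ = 1.48 − 1.0837 + 5 = 5.3963.
L₁/L₂ = 10^(0.4(M₂ − M₁)) = 10^(0.4 × (-1.8433)) = 10^(-0.73732) = 0.1831.

L₁/L₂ = 0.183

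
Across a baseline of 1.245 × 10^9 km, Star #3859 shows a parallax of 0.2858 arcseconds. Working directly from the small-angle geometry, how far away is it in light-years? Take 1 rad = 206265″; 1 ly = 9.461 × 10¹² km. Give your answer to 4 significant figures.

θ = 0.2858″ = 0.2858/206265 = 1.3856 × 10^-6 rad.
d = B/θ = (1.245 × 10^9) / (1.3856 × 10^-6) = 8.9853 × 10^14 km = (8.9853 × 10^14) / (9.461 × 10^12) ly = 94.972 ly.

94.97 ly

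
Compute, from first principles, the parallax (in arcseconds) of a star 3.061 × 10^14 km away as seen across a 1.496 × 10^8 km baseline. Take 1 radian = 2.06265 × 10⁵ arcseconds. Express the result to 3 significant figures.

0.101 arcsec

θ ≈ B/d = (1.496 × 10^8) / (3.061 × 10^14) = 4.8873 × 10^-7 rad.
In arcseconds: 4.8873 × 10^-7 × 206265 = 0.10081″.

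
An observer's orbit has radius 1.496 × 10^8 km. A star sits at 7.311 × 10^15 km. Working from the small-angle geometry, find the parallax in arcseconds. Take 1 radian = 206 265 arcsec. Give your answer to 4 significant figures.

θ ≈ B/d = (1.496 × 10^8) / (7.311 × 10^15) = 2.0462 × 10^-8 rad.
In arcseconds: 2.0462 × 10^-8 × 206265 = 0.0042206″.

0.004221 arcsec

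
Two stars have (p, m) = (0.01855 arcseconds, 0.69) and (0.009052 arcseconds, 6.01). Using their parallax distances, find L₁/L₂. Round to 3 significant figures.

L₁/L₂ = 32.0

d₁ = 1/p₁ = 1/0.01855″ = 53.908 pc; d₂ = 1/p₂ = 1/0.009052″ = 110.47 pc.
M₁ = m₁ − 5 log₁₀ d₁ + 5 = 0.69 − 8.6583 + 5 = -2.9683.
M₂ = 6.01 − 10.2162 + 5 = 0.7938.
L₁/L₂ = 10^(0.4(M₂ − M₁)) = 10^(0.4 × 3.7621) = 10^1.50484 = 31.977.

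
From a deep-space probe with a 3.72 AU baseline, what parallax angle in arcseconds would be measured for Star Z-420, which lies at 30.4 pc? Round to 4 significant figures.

0.1224 arcsec

p (arcsec) = B (AU) / d (pc).
p = 3.72 / 30.4 = 0.12237 arcsec.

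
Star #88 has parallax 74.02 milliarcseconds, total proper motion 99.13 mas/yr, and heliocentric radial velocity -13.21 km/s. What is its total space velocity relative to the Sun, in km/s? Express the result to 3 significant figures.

d = 1/p = 1/0.07402″ = 13.51 pc.
μ = 99.13 mas/yr = 0.09913 ″/yr.
v_t = 4.740 μ d = 4.740 × 0.09913 × 13.51 = 6.348 km/s.
v = √(v_r² + v_t²) = √((-13.21)² + 6.348²) = √214.801 = 14.656 km/s.

14.7 km/s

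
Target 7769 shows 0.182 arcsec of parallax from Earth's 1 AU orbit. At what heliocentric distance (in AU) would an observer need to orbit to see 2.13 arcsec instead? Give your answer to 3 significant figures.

Parallax scales linearly with baseline: p ∝ B, so B = p_target / p_Earth × 1 AU.
B = 2.13 / 0.182 = 11.703 AU.

11.7 AU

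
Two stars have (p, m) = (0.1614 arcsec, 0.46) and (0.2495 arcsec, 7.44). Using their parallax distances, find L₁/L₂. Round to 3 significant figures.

d₁ = 1/p₁ = 1/0.1614″ = 6.1958 pc; d₂ = 1/p₂ = 1/0.2495″ = 4.008 pc.
M₁ = m₁ − 5 log₁₀ d₁ + 5 = 0.46 − 3.9605 + 5 = 1.4995.
M₂ = 7.44 − 3.0146 + 5 = 9.4254.
L₁/L₂ = 10^(0.4(M₂ − M₁)) = 10^(0.4 × 7.9259) = 10^3.17036 = 1480.3.

L₁/L₂ = 1480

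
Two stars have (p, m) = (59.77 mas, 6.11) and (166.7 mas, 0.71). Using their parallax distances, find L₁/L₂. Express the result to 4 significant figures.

d₁ = 1/p₁ = 1/0.05977″ = 16.731 pc; d₂ = 1/p₂ = 1/0.1667″ = 5.9988 pc.
M₁ = m₁ − 5 log₁₀ d₁ + 5 = 6.11 − 6.1176 + 5 = 4.9924.
M₂ = 0.71 − 3.8903 + 5 = 1.8197.
L₁/L₂ = 10^(0.4(M₂ − M₁)) = 10^(0.4 × (-3.1727)) = 10^(-1.26908) = 0.053817.

L₁/L₂ = 0.05382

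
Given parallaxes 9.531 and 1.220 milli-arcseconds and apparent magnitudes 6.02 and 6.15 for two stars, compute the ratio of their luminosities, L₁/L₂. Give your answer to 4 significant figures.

L₁/L₂ = 0.01847

d₁ = 1/p₁ = 1/0.009531″ = 104.92 pc; d₂ = 1/p₂ = 1/0.001220″ = 819.67 pc.
M₁ = m₁ − 5 log₁₀ d₁ + 5 = 6.02 − 10.1043 + 5 = 0.9157.
M₂ = 6.15 − 14.5682 + 5 = -3.4182.
L₁/L₂ = 10^(0.4(M₂ − M₁)) = 10^(0.4 × (-4.3339)) = 10^(-1.73356) = 0.018469.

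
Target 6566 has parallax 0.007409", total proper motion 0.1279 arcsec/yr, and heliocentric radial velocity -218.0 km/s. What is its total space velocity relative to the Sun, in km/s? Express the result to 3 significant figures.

233 km/s

d = 1/p = 1/0.007409″ = 134.97 pc.
v_t = 4.740 μ d = 4.740 × 0.1279 × 134.97 = 81.825 km/s.
v = √(v_r² + v_t²) = √((-218.0)² + 81.825²) = √54219.3 = 232.85 km/s.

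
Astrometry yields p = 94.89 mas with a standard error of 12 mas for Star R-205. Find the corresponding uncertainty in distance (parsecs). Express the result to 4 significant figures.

d = 1/p, so σ_d = σ_p / p².
σ_d = 0.0120 / (0.09489)² = 0.0120 / 0.0090041 = 1.3327 pc.

1.333 pc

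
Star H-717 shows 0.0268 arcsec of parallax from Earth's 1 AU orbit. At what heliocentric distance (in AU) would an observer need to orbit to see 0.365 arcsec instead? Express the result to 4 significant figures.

Parallax scales linearly with baseline: p ∝ B, so B = p_target / p_Earth × 1 AU.
B = 0.365 / 0.0268 = 13.619 AU.

13.62 AU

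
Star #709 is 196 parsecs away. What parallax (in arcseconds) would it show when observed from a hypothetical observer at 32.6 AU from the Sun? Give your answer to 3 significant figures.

0.166 arcsec

p (arcsec) = B (AU) / d (pc).
p = 32.6 / 196 = 0.16633 arcsec.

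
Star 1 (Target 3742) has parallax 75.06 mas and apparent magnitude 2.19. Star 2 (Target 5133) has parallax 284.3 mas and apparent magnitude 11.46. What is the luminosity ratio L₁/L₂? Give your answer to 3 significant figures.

L₁/L₂ = 73200

d₁ = 1/p₁ = 1/0.07506″ = 13.323 pc; d₂ = 1/p₂ = 1/0.2843″ = 3.5174 pc.
M₁ = m₁ − 5 log₁₀ d₁ + 5 = 2.19 − 5.6230 + 5 = 1.5670.
M₂ = 11.46 − 2.7311 + 5 = 13.7289.
L₁/L₂ = 10^(0.4(M₂ − M₁)) = 10^(0.4 × 12.1619) = 10^4.86476 = 73242.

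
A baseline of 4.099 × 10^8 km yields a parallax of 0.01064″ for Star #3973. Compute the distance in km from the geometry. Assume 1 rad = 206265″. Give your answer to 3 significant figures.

7.95 × 10^15 km

θ = 0.01064″ = 0.01064/206265 = 5.1584 × 10^-8 rad.
d = B/θ = (4.099 × 10^8) / (5.1584 × 10^-8) = 7.9463 × 10^15 km.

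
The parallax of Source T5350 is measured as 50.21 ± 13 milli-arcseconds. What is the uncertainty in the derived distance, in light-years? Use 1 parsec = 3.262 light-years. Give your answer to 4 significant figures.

16.82 ly

d = 1/p, so σ_d = σ_p / p².
σ_d = 0.0130 / (0.05021)² = 0.0130 / 0.002521 = 5.1567 pc = 5.1567 × 3.262 ly = 16.821 ly.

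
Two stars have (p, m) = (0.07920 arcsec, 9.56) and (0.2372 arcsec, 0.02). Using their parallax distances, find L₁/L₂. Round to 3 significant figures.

L₁/L₂ = 0.00137

d₁ = 1/p₁ = 1/0.07920″ = 12.626 pc; d₂ = 1/p₂ = 1/0.2372″ = 4.2159 pc.
M₁ = m₁ − 5 log₁₀ d₁ + 5 = 9.56 − 5.5063 + 5 = 9.0537.
M₂ = 0.02 − 3.1245 + 5 = 1.8955.
L₁/L₂ = 10^(0.4(M₂ − M₁)) = 10^(0.4 × (-7.1582)) = 10^(-2.86328) = 0.00137.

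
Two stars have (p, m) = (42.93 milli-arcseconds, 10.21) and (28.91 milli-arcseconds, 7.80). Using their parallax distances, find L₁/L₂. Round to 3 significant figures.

L₁/L₂ = 0.0493

d₁ = 1/p₁ = 1/0.04293″ = 23.294 pc; d₂ = 1/p₂ = 1/0.02891″ = 34.59 pc.
M₁ = m₁ − 5 log₁₀ d₁ + 5 = 10.21 − 6.8362 + 5 = 8.3738.
M₂ = 7.80 − 7.6948 + 5 = 5.1052.
L₁/L₂ = 10^(0.4(M₂ − M₁)) = 10^(0.4 × (-3.2686)) = 10^(-1.30744) = 0.049267.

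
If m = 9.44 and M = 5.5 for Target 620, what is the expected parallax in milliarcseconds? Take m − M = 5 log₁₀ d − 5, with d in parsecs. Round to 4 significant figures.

16.29 mas

m − M = 9.44 − 5.5 = 3.94.
d = 10^((m−M)/5 + 1) = 10^1.788 = 61.376 pc.
p = 1/d = 1/61.376 = 0.016293 arcsec = 16.293 mas.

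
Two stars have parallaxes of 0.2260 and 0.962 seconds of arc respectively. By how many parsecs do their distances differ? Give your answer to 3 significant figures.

d_A = 1/0.2260″ = 4.4248 pc; d_B = 1/0.9620″ = 1.0395 pc.
|d_B − d_A| = |1.0395 − 4.4248| = 3.3853 pc.

3.39 pc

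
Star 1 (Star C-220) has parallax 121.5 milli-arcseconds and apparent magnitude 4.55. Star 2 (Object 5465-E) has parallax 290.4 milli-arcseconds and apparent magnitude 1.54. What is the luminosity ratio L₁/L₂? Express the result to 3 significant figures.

L₁/L₂ = 0.357

d₁ = 1/p₁ = 1/0.1215″ = 8.2305 pc; d₂ = 1/p₂ = 1/0.2904″ = 3.4435 pc.
M₁ = m₁ − 5 log₁₀ d₁ + 5 = 4.55 − 4.5771 + 5 = 4.9729.
M₂ = 1.54 − 2.6850 + 5 = 3.8550.
L₁/L₂ = 10^(0.4(M₂ − M₁)) = 10^(0.4 × (-1.1179)) = 10^(-0.44716) = 0.35714.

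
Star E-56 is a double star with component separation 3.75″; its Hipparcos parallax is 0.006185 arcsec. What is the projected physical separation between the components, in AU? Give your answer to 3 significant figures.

d = 1/p = 1/0.006185″ = 161.68 pc.
At distance d (pc), an angle of θ arcsec spans θ·d AU: s = 3.75 × 161.68 = 606.3 AU.

606 AU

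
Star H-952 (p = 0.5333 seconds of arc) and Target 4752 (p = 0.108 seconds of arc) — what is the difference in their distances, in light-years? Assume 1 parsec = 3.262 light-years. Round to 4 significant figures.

24.09 ly

d_A = 1/0.5333″ = 1.8751 pc; d_B = 1/0.1080″ = 9.2593 pc.
|d_B − d_A| = |9.2593 − 1.8751| = 7.3842 pc = 7.3842 × 3.262 ly = 24.087 ly.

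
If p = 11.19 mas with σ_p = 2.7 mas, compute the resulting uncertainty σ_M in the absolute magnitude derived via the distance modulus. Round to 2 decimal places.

σ_M = 0.52 mag

M = m − 5 log₁₀ d + 5 = m + 5 log₁₀ p + 5, so ∂M/∂p = 5/(p ln 10).
σ_M = (5/ln 10) · (σ_p/p) = 2.1715 × 2.7/11.19 = 2.1715 × 0.24129 = 0.52396.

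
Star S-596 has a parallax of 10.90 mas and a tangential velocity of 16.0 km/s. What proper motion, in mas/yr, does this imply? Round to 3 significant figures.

d = 1/p = 1/0.01090″ = 91.743 pc.
μ = v_t / (4.74 d) = 16.0 / (4.74 × 91.743) = 16.0 / 434.86 = 0.036793 ″/yr = 36.793 mas/yr.

36.8 mas/yr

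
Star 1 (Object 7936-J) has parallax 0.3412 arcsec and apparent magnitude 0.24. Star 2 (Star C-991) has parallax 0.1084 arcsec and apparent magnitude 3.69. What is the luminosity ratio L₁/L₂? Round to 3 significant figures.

d₁ = 1/p₁ = 1/0.3412″ = 2.9308 pc; d₂ = 1/p₂ = 1/0.1084″ = 9.2251 pc.
M₁ = m₁ − 5 log₁₀ d₁ + 5 = 0.24 − 2.3349 + 5 = 2.9051.
M₂ = 3.69 − 4.8249 + 5 = 3.8651.
L₁/L₂ = 10^(0.4(M₂ − M₁)) = 10^(0.4 × 0.9600) = 10^0.38400 = 2.421.

L₁/L₂ = 2.42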